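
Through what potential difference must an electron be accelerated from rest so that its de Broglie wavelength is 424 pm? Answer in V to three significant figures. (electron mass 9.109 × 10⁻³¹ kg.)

p = h/λ = 6.626 × 10⁻³⁴ / 4.240 × 10⁻¹⁰ = 1.563 × 10⁻²⁴ kg·m/s.
KE = p²/(2m) = 1.341 × 10⁻¹⁸ J.
V = KE/e = 1.341 × 10⁻¹⁸ / (1.602 × 10⁻¹⁹) = 8.37 V.

V = 8.37 V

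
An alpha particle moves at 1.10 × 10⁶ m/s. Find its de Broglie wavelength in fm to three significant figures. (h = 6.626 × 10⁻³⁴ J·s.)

λ = 90.6 fm

p = mv = 6.645 × 10⁻²⁷ × 1.10 × 10⁶ = 7.310 × 10⁻²¹ kg·m/s.
λ = h/p = 6.626 × 10⁻³⁴ / 7.310 × 10⁻²¹ = 9.06 × 10⁻¹⁴ m = 90.6 fm.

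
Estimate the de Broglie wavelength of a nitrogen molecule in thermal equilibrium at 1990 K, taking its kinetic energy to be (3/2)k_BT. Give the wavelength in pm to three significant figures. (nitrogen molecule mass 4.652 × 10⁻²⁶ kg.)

KE = (3/2)k_BT = 1.5 × 1.381 × 10⁻²³ × 1990 = 4.122 × 10⁻²⁰ J.
p = √(2mKE) = √(2 × 4.652 × 10⁻²⁶ × 4.122 × 10⁻²⁰) = 6.193 × 10⁻²³ kg·m/s.
λ = h/p = 1.07 × 10⁻¹¹ m = 10.7 pm.

λ = 10.7 pm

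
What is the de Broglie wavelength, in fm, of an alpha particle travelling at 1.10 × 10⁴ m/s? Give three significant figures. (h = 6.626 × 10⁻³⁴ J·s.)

λ = 9060 fm

p = mv = 6.645 × 10⁻²⁷ × 1.10 × 10⁴ = 7.310 × 10⁻²³ kg·m/s.
λ = h/p = 6.626 × 10⁻³⁴ / 7.310 × 10⁻²³ = 9.06 × 10⁻¹² m = 9060 fm.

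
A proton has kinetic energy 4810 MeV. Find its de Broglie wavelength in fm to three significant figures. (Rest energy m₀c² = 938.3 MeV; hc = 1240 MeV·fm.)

λ = 0.219 fm

Total energy E = KE + m₀c² = 4810 + 938.3 = 5748.3 MeV.
(pc)² = E² − (m₀c²)² = (5748.3)² − (938.3)² = 3.216 × 10⁷ MeV², so pc = 5671 MeV.
λ = hc/(pc) = 1240 MeV·fm / 5671 MeV = 0.219 fm.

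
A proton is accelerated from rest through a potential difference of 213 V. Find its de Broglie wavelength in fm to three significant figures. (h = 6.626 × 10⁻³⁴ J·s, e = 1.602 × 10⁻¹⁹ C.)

λ = 1960 fm

KE = eV = 1.602 × 10⁻¹⁹ × 213.0 = 3.412 × 10⁻¹⁷ J.
p = √(2mKE) = √(2 × 1.673 × 10⁻²⁷ × 3.412 × 10⁻¹⁷) = 3.379 × 10⁻²² kg·m/s.
λ = h/p = 6.626 × 10⁻³⁴ / 3.379 × 10⁻²² = 1.96 × 10⁻¹² m = 1960 fm.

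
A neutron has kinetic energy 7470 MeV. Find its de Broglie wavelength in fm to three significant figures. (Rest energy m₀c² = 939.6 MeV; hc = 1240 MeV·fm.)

Total energy E = KE + m₀c² = 7470 + 939.6 = 8409.6 MeV.
(pc)² = E² − (m₀c²)² = (8409.6)² − (939.6)² = 6.984 × 10⁷ MeV², so pc = 8357 MeV.
λ = hc/(pc) = 1240 MeV·fm / 8357 MeV = 0.148 fm.

λ = 0.148 fm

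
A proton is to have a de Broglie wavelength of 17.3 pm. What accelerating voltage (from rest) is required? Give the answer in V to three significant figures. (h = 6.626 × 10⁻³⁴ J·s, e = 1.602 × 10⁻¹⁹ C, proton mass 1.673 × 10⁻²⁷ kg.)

V = 2.74 V

p = h/λ = 6.626 × 10⁻³⁴ / 1.730 × 10⁻¹¹ = 3.830 × 10⁻²³ kg·m/s.
KE = p²/(2m) = 4.384 × 10⁻¹⁹ J.
V = KE/e = 4.384 × 10⁻¹⁹ / (1.602 × 10⁻¹⁹) = 2.74 V.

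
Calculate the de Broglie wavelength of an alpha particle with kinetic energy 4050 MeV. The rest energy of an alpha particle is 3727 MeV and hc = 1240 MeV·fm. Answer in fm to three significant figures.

Total energy E = KE + m₀c² = 4050 + 3727 = 7777 MeV.
(pc)² = E² − (m₀c²)² = (7777)² − (3727)² = 4.659 × 10⁷ MeV², so pc = 6826 MeV.
λ = hc/(pc) = 1240 MeV·fm / 6826 MeV = 0.182 fm.

λ = 0.182 fm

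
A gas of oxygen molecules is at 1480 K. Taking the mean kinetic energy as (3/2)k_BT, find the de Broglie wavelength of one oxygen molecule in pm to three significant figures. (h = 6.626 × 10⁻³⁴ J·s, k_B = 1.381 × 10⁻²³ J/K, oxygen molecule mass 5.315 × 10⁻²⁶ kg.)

λ = 11.6 pm

KE = (3/2)k_BT = 1.5 × 1.381 × 10⁻²³ × 1480 = 3.066 × 10⁻²⁰ J.
p = √(2mKE) = √(2 × 5.315 × 10⁻²⁶ × 3.066 × 10⁻²⁰) = 5.709 × 10⁻²³ kg·m/s.
λ = h/p = 1.16 × 10⁻¹¹ m = 11.6 pm.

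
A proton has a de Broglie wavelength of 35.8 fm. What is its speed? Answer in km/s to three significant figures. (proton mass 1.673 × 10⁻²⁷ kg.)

p = h/λ = 6.626 × 10⁻³⁴ / 3.580 × 10⁻¹⁴ = 1.851 × 10⁻²⁰ kg·m/s.
v = p/m = 1.851 × 10⁻²⁰ / 1.673 × 10⁻²⁷ = 1.11 × 10⁷ m/s = 1.11 × 10⁴ km/s.

v = 1.11 × 10⁴ km/s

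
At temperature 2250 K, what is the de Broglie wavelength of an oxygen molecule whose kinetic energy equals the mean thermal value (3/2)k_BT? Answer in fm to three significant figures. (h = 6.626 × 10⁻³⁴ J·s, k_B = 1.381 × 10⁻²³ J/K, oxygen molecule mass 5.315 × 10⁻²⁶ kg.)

λ = 9410 fm

KE = (3/2)k_BT = 1.5 × 1.381 × 10⁻²³ × 2250 = 4.661 × 10⁻²⁰ J.
p = √(2mKE) = √(2 × 5.315 × 10⁻²⁶ × 4.661 × 10⁻²⁰) = 7.039 × 10⁻²³ kg·m/s.
λ = h/p = 9.41 × 10⁻¹² m = 9410 fm.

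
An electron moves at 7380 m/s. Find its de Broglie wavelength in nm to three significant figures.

λ = 98.6 nm

p = mv = 9.109 × 10⁻³¹ × 7380 = 6.722 × 10⁻²⁷ kg·m/s.
λ = h/p = 6.626 × 10⁻³⁴ / 6.722 × 10⁻²⁷ = 9.86 × 10⁻⁸ m = 98.6 nm.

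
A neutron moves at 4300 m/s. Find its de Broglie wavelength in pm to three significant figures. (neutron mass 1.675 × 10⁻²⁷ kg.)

λ = 92.0 pm

p = mv = 1.675 × 10⁻²⁷ × 4300 = 7.202 × 10⁻²⁴ kg·m/s.
λ = h/p = 6.626 × 10⁻³⁴ / 7.202 × 10⁻²⁴ = 9.20 × 10⁻¹¹ m = 92.0 pm.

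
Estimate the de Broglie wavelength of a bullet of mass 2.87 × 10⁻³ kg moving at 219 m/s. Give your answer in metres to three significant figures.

λ = 1.05 × 10⁻³³ m

p = mv = 2.87 × 10⁻³ × 219 = 6.285 × 10⁻¹ kg·m/s.
λ = h/p = 6.626 × 10⁻³⁴ / 6.285 × 10⁻¹ = 1.05 × 10⁻³³ m.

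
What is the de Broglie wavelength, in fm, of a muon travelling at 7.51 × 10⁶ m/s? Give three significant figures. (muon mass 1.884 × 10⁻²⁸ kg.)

p = mv = 1.884 × 10⁻²⁸ × 7.51 × 10⁶ = 1.415 × 10⁻²¹ kg·m/s.
λ = h/p = 6.626 × 10⁻³⁴ / 1.415 × 10⁻²¹ = 4.68 × 10⁻¹³ m = 468 fm.

λ = 468 fm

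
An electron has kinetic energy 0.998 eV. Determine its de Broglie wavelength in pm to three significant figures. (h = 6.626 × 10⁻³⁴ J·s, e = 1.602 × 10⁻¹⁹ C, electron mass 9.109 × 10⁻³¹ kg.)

KE = 0.998 eV = 1.599 × 10⁻¹⁹ J.
p = √(2mKE) = √(2 × 9.109 × 10⁻³¹ × 1.599 × 10⁻¹⁹) = 5.397 × 10⁻²⁵ kg·m/s.
λ = h/p = 6.626 × 10⁻³⁴ / 5.397 × 10⁻²⁵ = 1.23 × 10⁻⁹ m = 1230 pm.

λ = 1230 pm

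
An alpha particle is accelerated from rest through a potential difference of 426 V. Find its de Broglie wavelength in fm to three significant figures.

λ = 492 fm

KE = 2eV = 2 × 1.602 × 10⁻¹⁹ × 426.0 = 1.365 × 10⁻¹⁶ J.
p = √(2mKE) = √(2 × 6.645 × 10⁻²⁷ × 1.365 × 10⁻¹⁶) = 1.347 × 10⁻²¹ kg·m/s.
λ = h/p = 6.626 × 10⁻³⁴ / 1.347 × 10⁻²¹ = 4.92 × 10⁻¹³ m = 492 fm.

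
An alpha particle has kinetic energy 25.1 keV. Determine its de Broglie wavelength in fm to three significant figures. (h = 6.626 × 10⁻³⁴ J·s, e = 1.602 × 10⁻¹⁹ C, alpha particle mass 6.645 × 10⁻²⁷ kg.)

λ = 90.6 fm

KE = 25.1 keV = 4.021 × 10⁻¹⁵ J.
p = √(2mKE) = √(2 × 6.645 × 10⁻²⁷ × 4.021 × 10⁻¹⁵) = 7.310 × 10⁻²¹ kg·m/s.
λ = h/p = 6.626 × 10⁻³⁴ / 7.310 × 10⁻²¹ = 9.06 × 10⁻¹⁴ m = 90.6 fm.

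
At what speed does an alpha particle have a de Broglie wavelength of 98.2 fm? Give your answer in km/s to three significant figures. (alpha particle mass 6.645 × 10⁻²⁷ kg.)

p = h/λ = 6.626 × 10⁻³⁴ / 9.820 × 10⁻¹⁴ = 6.747 × 10⁻²¹ kg·m/s.
v = p/m = 6.747 × 10⁻²¹ / 6.645 × 10⁻²⁷ = 1.02 × 10⁶ m/s = 1020 km/s.

v = 1020 km/s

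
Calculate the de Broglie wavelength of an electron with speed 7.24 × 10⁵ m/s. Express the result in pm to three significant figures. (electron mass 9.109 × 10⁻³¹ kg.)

p = mv = 9.109 × 10⁻³¹ × 7.24 × 10⁵ = 6.595 × 10⁻²⁵ kg·m/s.
λ = h/p = 6.626 × 10⁻³⁴ / 6.595 × 10⁻²⁵ = 1.00 × 10⁻⁹ m = 1000 pm.

λ = 1000 pm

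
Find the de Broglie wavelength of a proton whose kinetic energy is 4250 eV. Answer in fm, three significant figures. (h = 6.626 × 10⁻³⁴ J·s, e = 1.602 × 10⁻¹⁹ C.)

λ = 439 fm

KE = 4250 eV = 6.809 × 10⁻¹⁶ J.
p = √(2mKE) = √(2 × 1.673 × 10⁻²⁷ × 6.809 × 10⁻¹⁶) = 1.509 × 10⁻²¹ kg·m/s.
λ = h/p = 6.626 × 10⁻³⁴ / 1.509 × 10⁻²¹ = 4.39 × 10⁻¹³ m = 439 fm.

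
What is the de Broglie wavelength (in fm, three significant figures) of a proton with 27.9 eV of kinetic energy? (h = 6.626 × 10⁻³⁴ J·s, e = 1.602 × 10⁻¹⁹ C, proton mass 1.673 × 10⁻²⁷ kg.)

λ = 5420 fm

KE = 27.9 eV = 4.470 × 10⁻¹⁸ J.
p = √(2mKE) = √(2 × 1.673 × 10⁻²⁷ × 4.470 × 10⁻¹⁸) = 1.223 × 10⁻²² kg·m/s.
λ = h/p = 6.626 × 10⁻³⁴ / 1.223 × 10⁻²² = 5.42 × 10⁻¹² m = 5420 fm.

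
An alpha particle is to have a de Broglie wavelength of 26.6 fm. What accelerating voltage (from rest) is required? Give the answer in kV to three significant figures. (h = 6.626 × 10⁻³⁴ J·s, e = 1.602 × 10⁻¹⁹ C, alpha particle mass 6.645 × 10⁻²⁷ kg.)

V = 146 kV

p = h/λ = 6.626 × 10⁻³⁴ / 2.660 × 10⁻¹⁴ = 2.491 × 10⁻²⁰ kg·m/s.
KE = p²/(2m) = 4.669 × 10⁻¹⁴ J.
V = KE/2e = 4.669 × 10⁻¹⁴ / (2 × 1.602 × 10⁻¹⁹) = 146 kV.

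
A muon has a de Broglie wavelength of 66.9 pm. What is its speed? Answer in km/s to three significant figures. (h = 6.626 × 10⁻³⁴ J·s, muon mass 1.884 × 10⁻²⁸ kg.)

v = 52.6 km/s

p = h/λ = 6.626 × 10⁻³⁴ / 6.690 × 10⁻¹¹ = 9.904 × 10⁻²⁴ kg·m/s.
v = p/m = 9.904 × 10⁻²⁴ / 1.884 × 10⁻²⁸ = 5.26 × 10⁴ m/s = 52.6 km/s.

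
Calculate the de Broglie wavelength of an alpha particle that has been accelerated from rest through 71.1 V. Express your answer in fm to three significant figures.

KE = 2eV = 2 × 1.602 × 10⁻¹⁹ × 71.10 = 2.278 × 10⁻¹⁷ J.
p = √(2mKE) = √(2 × 6.645 × 10⁻²⁷ × 2.278 × 10⁻¹⁷) = 5.502 × 10⁻²² kg·m/s.
λ = h/p = 6.626 × 10⁻³⁴ / 5.502 × 10⁻²² = 1.20 × 10⁻¹² m = 1200 fm.

λ = 1200 fm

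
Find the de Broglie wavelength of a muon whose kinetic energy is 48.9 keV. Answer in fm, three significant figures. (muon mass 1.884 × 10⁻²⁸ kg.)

λ = 386 fm

KE = 48.9 keV = 7.834 × 10⁻¹⁵ J.
p = √(2mKE) = √(2 × 1.884 × 10⁻²⁸ × 7.834 × 10⁻¹⁵) = 1.718 × 10⁻²¹ kg·m/s.
λ = h/p = 6.626 × 10⁻³⁴ / 1.718 × 10⁻²¹ = 3.86 × 10⁻¹³ m = 386 fm.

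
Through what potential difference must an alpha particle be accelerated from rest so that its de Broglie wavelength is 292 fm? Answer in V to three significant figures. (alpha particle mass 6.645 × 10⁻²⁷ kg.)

p = h/λ = 6.626 × 10⁻³⁴ / 2.920 × 10⁻¹³ = 2.269 × 10⁻²¹ kg·m/s.
KE = p²/(2m) = 3.874 × 10⁻¹⁶ J.
V = KE/2e = 3.874 × 10⁻¹⁶ / (2 × 1.602 × 10⁻¹⁹) = 1210 V.

V = 1210 V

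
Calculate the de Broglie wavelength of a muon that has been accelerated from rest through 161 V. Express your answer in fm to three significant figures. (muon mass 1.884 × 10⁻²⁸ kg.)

λ = 6720 fm

KE = eV = 1.602 × 10⁻¹⁹ × 161.0 = 2.579 × 10⁻¹⁷ J.
p = √(2mKE) = √(2 × 1.884 × 10⁻²⁸ × 2.579 × 10⁻¹⁷) = 9.858 × 10⁻²³ kg·m/s.
λ = h/p = 6.626 × 10⁻³⁴ / 9.858 × 10⁻²³ = 6.72 × 10⁻¹² m = 6720 fm.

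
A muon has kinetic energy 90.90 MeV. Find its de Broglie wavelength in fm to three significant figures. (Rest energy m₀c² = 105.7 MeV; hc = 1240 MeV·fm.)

Total energy E = KE + m₀c² = 90.90 + 105.7 = 196.60 MeV.
(pc)² = E² − (m₀c²)² = (196.60)² − (105.7)² = 2.748 × 10⁴ MeV², so pc = 165.8 MeV.
λ = hc/(pc) = 1240 MeV·fm / 165.8 MeV = 7.48 fm.

λ = 7.48 fm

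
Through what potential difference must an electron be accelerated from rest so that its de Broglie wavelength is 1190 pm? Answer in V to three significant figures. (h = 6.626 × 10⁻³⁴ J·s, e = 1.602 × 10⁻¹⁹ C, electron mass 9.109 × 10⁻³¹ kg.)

V = 1.06 V

p = h/λ = 6.626 × 10⁻³⁴ / 1.190 × 10⁻⁹ = 5.568 × 10⁻²⁵ kg·m/s.
KE = p²/(2m) = 1.702 × 10⁻¹⁹ J.
V = KE/e = 1.702 × 10⁻¹⁹ / (1.602 × 10⁻¹⁹) = 1.06 V.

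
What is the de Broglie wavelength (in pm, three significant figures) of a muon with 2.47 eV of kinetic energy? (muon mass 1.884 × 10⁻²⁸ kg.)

λ = 54.3 pm

KE = 2.47 eV = 3.957 × 10⁻¹⁹ J.
p = √(2mKE) = √(2 × 1.884 × 10⁻²⁸ × 3.957 × 10⁻¹⁹) = 1.221 × 10⁻²³ kg·m/s.
λ = h/p = 6.626 × 10⁻³⁴ / 1.221 × 10⁻²³ = 5.43 × 10⁻¹¹ m = 54.3 pm.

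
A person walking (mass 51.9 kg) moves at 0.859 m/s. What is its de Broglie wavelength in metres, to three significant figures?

λ = 1.49 × 10⁻³⁵ m

p = mv = 51.9 × 0.859 = 4.458 × 10¹ kg·m/s.
λ = h/p = 6.626 × 10⁻³⁴ / 4.458 × 10¹ = 1.49 × 10⁻³⁵ m.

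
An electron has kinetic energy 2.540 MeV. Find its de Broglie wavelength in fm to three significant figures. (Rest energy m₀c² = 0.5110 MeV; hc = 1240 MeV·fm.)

Total energy E = KE + m₀c² = 2.540 + 0.5110 = 3.0510 MeV.
(pc)² = E² − (m₀c²)² = (3.0510)² − (0.5110)² = 9.047 MeV², so pc = 3.008 MeV.
λ = hc/(pc) = 1240 MeV·fm / 3.008 MeV = 412 fm.

λ = 412 fm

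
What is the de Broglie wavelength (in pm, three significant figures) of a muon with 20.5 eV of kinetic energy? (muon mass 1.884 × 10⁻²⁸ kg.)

λ = 18.8 pm

KE = 20.5 eV = 3.284 × 10⁻¹⁸ J.
p = √(2mKE) = √(2 × 1.884 × 10⁻²⁸ × 3.284 × 10⁻¹⁸) = 3.518 × 10⁻²³ kg·m/s.
λ = h/p = 6.626 × 10⁻³⁴ / 3.518 × 10⁻²³ = 1.88 × 10⁻¹¹ m = 18.8 pm.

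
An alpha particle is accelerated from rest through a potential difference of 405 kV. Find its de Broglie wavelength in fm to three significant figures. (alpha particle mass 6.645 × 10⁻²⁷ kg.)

KE = 2eV = 2 × 1.602 × 10⁻¹⁹ × 4.050 × 10⁵ = 1.298 × 10⁻¹³ J.
p = √(2mKE) = √(2 × 6.645 × 10⁻²⁷ × 1.298 × 10⁻¹³) = 4.153 × 10⁻²⁰ kg·m/s.
λ = h/p = 6.626 × 10⁻³⁴ / 4.153 × 10⁻²⁰ = 1.60 × 10⁻¹⁴ m = 16.0 fm.

λ = 16.0 fm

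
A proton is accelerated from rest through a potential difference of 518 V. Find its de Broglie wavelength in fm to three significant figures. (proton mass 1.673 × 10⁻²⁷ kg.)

λ = 1260 fm

KE = eV = 1.602 × 10⁻¹⁹ × 518.0 = 8.298 × 10⁻¹⁷ J.
p = √(2mKE) = √(2 × 1.673 × 10⁻²⁷ × 8.298 × 10⁻¹⁷) = 5.269 × 10⁻²² kg·m/s.
λ = h/p = 6.626 × 10⁻³⁴ / 5.269 × 10⁻²² = 1.26 × 10⁻¹² m = 1260 fm.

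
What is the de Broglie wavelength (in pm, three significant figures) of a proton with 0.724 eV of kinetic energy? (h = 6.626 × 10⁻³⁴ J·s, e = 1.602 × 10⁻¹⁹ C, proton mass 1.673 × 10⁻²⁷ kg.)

KE = 0.724 eV = 1.160 × 10⁻¹⁹ J.
p = √(2mKE) = √(2 × 1.673 × 10⁻²⁷ × 1.160 × 10⁻¹⁹) = 1.970 × 10⁻²³ kg·m/s.
λ = h/p = 6.626 × 10⁻³⁴ / 1.970 × 10⁻²³ = 3.36 × 10⁻¹¹ m = 33.6 pm.

λ = 33.6 pm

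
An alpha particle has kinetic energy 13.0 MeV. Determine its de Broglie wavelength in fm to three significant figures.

KE = 13.0 MeV = 2.083 × 10⁻¹² J.
p = √(2mKE) = √(2 × 6.645 × 10⁻²⁷ × 2.083 × 10⁻¹²) = 1.664 × 10⁻¹⁹ kg·m/s.
λ = h/p = 6.626 × 10⁻³⁴ / 1.664 × 10⁻¹⁹ = 3.98 × 10⁻¹⁵ m = 3.98 fm.

λ = 3.98 fm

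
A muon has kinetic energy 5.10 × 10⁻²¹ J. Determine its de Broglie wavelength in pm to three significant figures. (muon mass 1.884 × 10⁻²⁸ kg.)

p = √(2mKE) = √(2 × 1.884 × 10⁻²⁸ × 5.100 × 10⁻²¹) = 1.386 × 10⁻²⁴ kg·m/s.
λ = h/p = 6.626 × 10⁻³⁴ / 1.386 × 10⁻²⁴ = 4.78 × 10⁻¹⁰ m = 478 pm.

λ = 478 pm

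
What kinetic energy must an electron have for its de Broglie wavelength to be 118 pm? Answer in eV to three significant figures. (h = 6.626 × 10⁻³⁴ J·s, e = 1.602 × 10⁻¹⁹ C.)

KE = 108 eV

p = h/λ = 6.626 × 10⁻³⁴ / 1.180 × 10⁻¹⁰ = 5.615 × 10⁻²⁴ kg·m/s.
KE = p²/(2m) = (5.615 × 10⁻²⁴)² / (2 × 9.109 × 10⁻³¹) = 1.731 × 10⁻¹⁷ J = 108 eV.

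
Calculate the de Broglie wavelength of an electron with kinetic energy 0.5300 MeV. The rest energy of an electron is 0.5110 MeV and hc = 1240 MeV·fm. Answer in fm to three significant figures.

Total energy E = KE + m₀c² = 0.5300 + 0.5110 = 1.0410 MeV.
(pc)² = E² − (m₀c²)² = (1.0410)² − (0.5110)² = 0.8226 MeV², so pc = 0.9070 MeV.
λ = hc/(pc) = 1240 MeV·fm / 0.9070 MeV = 1370 fm.

λ = 1370 fm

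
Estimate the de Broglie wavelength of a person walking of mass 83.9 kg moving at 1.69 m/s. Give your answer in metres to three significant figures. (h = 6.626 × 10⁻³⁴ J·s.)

λ = 4.67 × 10⁻³⁶ m

p = mv = 83.9 × 1.69 = 1.418 × 10² kg·m/s.
λ = h/p = 6.626 × 10⁻³⁴ / 1.418 × 10² = 4.67 × 10⁻³⁶ m.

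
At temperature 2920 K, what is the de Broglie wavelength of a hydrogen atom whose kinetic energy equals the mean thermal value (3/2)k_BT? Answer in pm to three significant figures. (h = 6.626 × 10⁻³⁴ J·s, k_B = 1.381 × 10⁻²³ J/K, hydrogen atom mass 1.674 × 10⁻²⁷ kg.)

KE = (3/2)k_BT = 1.5 × 1.381 × 10⁻²³ × 2920 = 6.049 × 10⁻²⁰ J.
p = √(2mKE) = √(2 × 1.674 × 10⁻²⁷ × 6.049 × 10⁻²⁰) = 1.423 × 10⁻²³ kg·m/s.
λ = h/p = 4.66 × 10⁻¹¹ m = 46.6 pm.

λ = 46.6 pm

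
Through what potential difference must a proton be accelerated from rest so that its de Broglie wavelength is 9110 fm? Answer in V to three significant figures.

V = 9.87 V

p = h/λ = 6.626 × 10⁻³⁴ / 9.110 × 10⁻¹² = 7.273 × 10⁻²³ kg·m/s.
KE = p²/(2m) = 1.581 × 10⁻¹⁸ J.
V = KE/e = 1.581 × 10⁻¹⁸ / (1.602 × 10⁻¹⁹) = 9.87 V.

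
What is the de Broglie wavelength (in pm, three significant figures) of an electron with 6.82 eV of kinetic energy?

λ = 470 pm

KE = 6.82 eV = 1.093 × 10⁻¹⁸ J.
p = √(2mKE) = √(2 × 9.109 × 10⁻³¹ × 1.093 × 10⁻¹⁸) = 1.411 × 10⁻²⁴ kg·m/s.
λ = h/p = 6.626 × 10⁻³⁴ / 1.411 × 10⁻²⁴ = 4.70 × 10⁻¹⁰ m = 470 pm.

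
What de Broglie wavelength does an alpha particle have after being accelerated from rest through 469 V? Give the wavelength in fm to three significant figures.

KE = 2eV = 2 × 1.602 × 10⁻¹⁹ × 469.0 = 1.503 × 10⁻¹⁶ J.
p = √(2mKE) = √(2 × 6.645 × 10⁻²⁷ × 1.503 × 10⁻¹⁶) = 1.413 × 10⁻²¹ kg·m/s.
λ = h/p = 6.626 × 10⁻³⁴ / 1.413 × 10⁻²¹ = 4.69 × 10⁻¹³ m = 469 fm.

λ = 469 fm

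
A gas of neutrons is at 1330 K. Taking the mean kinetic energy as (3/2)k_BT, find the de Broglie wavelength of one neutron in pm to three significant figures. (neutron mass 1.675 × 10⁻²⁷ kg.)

λ = 69.0 pm

KE = (3/2)k_BT = 1.5 × 1.381 × 10⁻²³ × 1330 = 2.755 × 10⁻²⁰ J.
p = √(2mKE) = √(2 × 1.675 × 10⁻²⁷ × 2.755 × 10⁻²⁰) = 9.607 × 10⁻²⁴ kg·m/s.
λ = h/p = 6.90 × 10⁻¹¹ m = 69.0 pm.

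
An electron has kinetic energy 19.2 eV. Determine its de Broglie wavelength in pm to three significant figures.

KE = 19.2 eV = 3.076 × 10⁻¹⁸ J.
p = √(2mKE) = √(2 × 9.109 × 10⁻³¹ × 3.076 × 10⁻¹⁸) = 2.367 × 10⁻²⁴ kg·m/s.
λ = h/p = 6.626 × 10⁻³⁴ / 2.367 × 10⁻²⁴ = 2.80 × 10⁻¹⁰ m = 280 pm.

λ = 280 pm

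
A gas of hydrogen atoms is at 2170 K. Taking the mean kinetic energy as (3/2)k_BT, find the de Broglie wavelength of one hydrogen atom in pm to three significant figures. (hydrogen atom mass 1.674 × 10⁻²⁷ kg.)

KE = (3/2)k_BT = 1.5 × 1.381 × 10⁻²³ × 2170 = 4.495 × 10⁻²⁰ J.
p = √(2mKE) = √(2 × 1.674 × 10⁻²⁷ × 4.495 × 10⁻²⁰) = 1.227 × 10⁻²³ kg·m/s.
λ = h/p = 5.40 × 10⁻¹¹ m = 54.0 pm.

λ = 54.0 pm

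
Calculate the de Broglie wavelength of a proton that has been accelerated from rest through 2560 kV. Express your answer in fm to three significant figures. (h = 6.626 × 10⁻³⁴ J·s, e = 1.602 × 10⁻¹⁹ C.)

KE = eV = 1.602 × 10⁻¹⁹ × 2.560 × 10⁶ = 4.101 × 10⁻¹³ J.
p = √(2mKE) = √(2 × 1.673 × 10⁻²⁷ × 4.101 × 10⁻¹³) = 3.704 × 10⁻²⁰ kg·m/s.
λ = h/p = 6.626 × 10⁻³⁴ / 3.704 × 10⁻²⁰ = 1.79 × 10⁻¹⁴ m = 17.9 fm.

λ = 17.9 fm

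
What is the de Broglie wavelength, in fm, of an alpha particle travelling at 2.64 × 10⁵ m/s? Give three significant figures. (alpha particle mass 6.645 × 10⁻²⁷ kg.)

p = mv = 6.645 × 10⁻²⁷ × 2.64 × 10⁵ = 1.754 × 10⁻²¹ kg·m/s.
λ = h/p = 6.626 × 10⁻³⁴ / 1.754 × 10⁻²¹ = 3.78 × 10⁻¹³ m = 378 fm.

λ = 378 fm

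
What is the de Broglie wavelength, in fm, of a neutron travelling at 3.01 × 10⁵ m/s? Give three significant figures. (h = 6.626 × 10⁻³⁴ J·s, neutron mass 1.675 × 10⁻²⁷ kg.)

λ = 1310 fm

p = mv = 1.675 × 10⁻²⁷ × 3.01 × 10⁵ = 5.042 × 10⁻²² kg·m/s.
λ = h/p = 6.626 × 10⁻³⁴ / 5.042 × 10⁻²² = 1.31 × 10⁻¹² m = 1310 fm.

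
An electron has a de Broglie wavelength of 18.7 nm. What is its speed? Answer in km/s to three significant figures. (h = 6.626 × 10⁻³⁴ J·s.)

v = 38.9 km/s

p = h/λ = 6.626 × 10⁻³⁴ / 1.870 × 10⁻⁸ = 3.543 × 10⁻²⁶ kg·m/s.
v = p/m = 3.543 × 10⁻²⁶ / 9.109 × 10⁻³¹ = 3.89 × 10⁴ m/s = 38.9 km/s.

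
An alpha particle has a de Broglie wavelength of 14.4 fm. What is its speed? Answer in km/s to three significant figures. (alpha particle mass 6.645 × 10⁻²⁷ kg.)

v = 6920 km/s

p = h/λ = 6.626 × 10⁻³⁴ / 1.440 × 10⁻¹⁴ = 4.601 × 10⁻²⁰ kg·m/s.
v = p/m = 4.601 × 10⁻²⁰ / 6.645 × 10⁻²⁷ = 6.92 × 10⁶ m/s = 6920 km/s.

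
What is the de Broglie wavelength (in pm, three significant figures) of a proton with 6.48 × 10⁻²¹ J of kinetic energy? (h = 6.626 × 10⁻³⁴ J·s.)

λ = 142 pm

p = √(2mKE) = √(2 × 1.673 × 10⁻²⁷ × 6.480 × 10⁻²¹) = 4.656 × 10⁻²⁴ kg·m/s.
λ = h/p = 6.626 × 10⁻³⁴ / 4.656 × 10⁻²⁴ = 1.42 × 10⁻¹⁰ m = 142 pm.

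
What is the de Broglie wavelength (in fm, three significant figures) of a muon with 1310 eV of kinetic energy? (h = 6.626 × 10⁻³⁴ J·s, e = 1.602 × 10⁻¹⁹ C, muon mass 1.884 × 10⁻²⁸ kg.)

λ = 2360 fm

KE = 1310 eV = 2.099 × 10⁻¹⁶ J.
p = √(2mKE) = √(2 × 1.884 × 10⁻²⁸ × 2.099 × 10⁻¹⁶) = 2.812 × 10⁻²² kg·m/s.
λ = h/p = 6.626 × 10⁻³⁴ / 2.812 × 10⁻²² = 2.36 × 10⁻¹² m = 2360 fm.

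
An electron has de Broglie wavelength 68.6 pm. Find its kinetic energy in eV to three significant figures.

p = h/λ = 6.626 × 10⁻³⁴ / 6.860 × 10⁻¹¹ = 9.659 × 10⁻²⁴ kg·m/s.
KE = p²/(2m) = (9.659 × 10⁻²⁴)² / (2 × 9.109 × 10⁻³¹) = 5.121 × 10⁻¹⁷ J = 320 eV.

KE = 320 eV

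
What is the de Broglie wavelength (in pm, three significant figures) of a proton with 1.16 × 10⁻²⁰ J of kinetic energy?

p = √(2mKE) = √(2 × 1.673 × 10⁻²⁷ × 1.160 × 10⁻²⁰) = 6.230 × 10⁻²⁴ kg·m/s.
λ = h/p = 6.626 × 10⁻³⁴ / 6.230 × 10⁻²⁴ = 1.06 × 10⁻¹⁰ m = 106 pm.

λ = 106 pm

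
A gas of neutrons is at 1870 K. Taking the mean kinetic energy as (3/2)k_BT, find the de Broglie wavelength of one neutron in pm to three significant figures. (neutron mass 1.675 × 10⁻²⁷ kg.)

KE = (3/2)k_BT = 1.5 × 1.381 × 10⁻²³ × 1870 = 3.874 × 10⁻²⁰ J.
p = √(2mKE) = √(2 × 1.675 × 10⁻²⁷ × 3.874 × 10⁻²⁰) = 1.139 × 10⁻²³ kg·m/s.
λ = h/p = 5.82 × 10⁻¹¹ m = 58.2 pm.

λ = 58.2 pm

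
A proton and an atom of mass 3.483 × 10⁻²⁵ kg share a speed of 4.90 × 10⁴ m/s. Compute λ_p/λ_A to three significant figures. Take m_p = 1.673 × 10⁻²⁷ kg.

At fixed v, p = mv so λ = h/(mv) ∝ 1/m.
λ_p/λ_A = m_A/m_p = 3.483 × 10⁻²⁵/1.673 × 10⁻²⁷ = 208.

λ_p/λ_A = 208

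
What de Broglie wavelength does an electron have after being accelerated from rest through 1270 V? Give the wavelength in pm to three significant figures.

KE = eV = 1.602 × 10⁻¹⁹ × 1270 = 2.035 × 10⁻¹⁶ J.
p = √(2mKE) = √(2 × 9.109 × 10⁻³¹ × 2.035 × 10⁻¹⁶) = 1.925 × 10⁻²³ kg·m/s.
λ = h/p = 6.626 × 10⁻³⁴ / 1.925 × 10⁻²³ = 3.44 × 10⁻¹¹ m = 34.4 pm.

λ = 34.4 pm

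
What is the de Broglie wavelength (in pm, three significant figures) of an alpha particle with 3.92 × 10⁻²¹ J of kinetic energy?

p = √(2mKE) = √(2 × 6.645 × 10⁻²⁷ × 3.920 × 10⁻²¹) = 7.218 × 10⁻²⁴ kg·m/s.
λ = h/p = 6.626 × 10⁻³⁴ / 7.218 × 10⁻²⁴ = 9.18 × 10⁻¹¹ m = 91.8 pm.

λ = 91.8 pm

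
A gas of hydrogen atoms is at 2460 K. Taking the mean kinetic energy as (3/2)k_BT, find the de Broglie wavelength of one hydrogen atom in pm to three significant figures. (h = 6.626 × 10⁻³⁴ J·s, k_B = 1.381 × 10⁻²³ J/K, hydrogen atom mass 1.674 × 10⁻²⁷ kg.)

λ = 50.7 pm

KE = (3/2)k_BT = 1.5 × 1.381 × 10⁻²³ × 2460 = 5.096 × 10⁻²⁰ J.
p = √(2mKE) = √(2 × 1.674 × 10⁻²⁷ × 5.096 × 10⁻²⁰) = 1.306 × 10⁻²³ kg·m/s.
λ = h/p = 5.07 × 10⁻¹¹ m = 50.7 pm.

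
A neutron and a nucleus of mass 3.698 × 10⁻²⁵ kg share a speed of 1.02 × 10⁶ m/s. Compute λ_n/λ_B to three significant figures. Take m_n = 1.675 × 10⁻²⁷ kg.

λ_n/λ_B = 221

At fixed v, p = mv so λ = h/(mv) ∝ 1/m.
λ_n/λ_B = m_B/m_n = 3.698 × 10⁻²⁵/1.675 × 10⁻²⁷ = 221.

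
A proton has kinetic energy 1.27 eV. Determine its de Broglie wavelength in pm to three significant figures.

λ = 25.4 pm

KE = 1.27 eV = 2.035 × 10⁻¹⁹ J.
p = √(2mKE) = √(2 × 1.673 × 10⁻²⁷ × 2.035 × 10⁻¹⁹) = 2.609 × 10⁻²³ kg·m/s.
λ = h/p = 6.626 × 10⁻³⁴ / 2.609 × 10⁻²³ = 2.54 × 10⁻¹¹ m = 25.4 pm.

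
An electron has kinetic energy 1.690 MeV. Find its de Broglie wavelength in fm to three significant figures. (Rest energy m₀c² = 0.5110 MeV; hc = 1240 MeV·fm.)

λ = 579 fm

Total energy E = KE + m₀c² = 1.690 + 0.5110 = 2.2010 MeV.
(pc)² = E² − (m₀c²)² = (2.2010)² − (0.5110)² = 4.583 MeV², so pc = 2.141 MeV.
λ = hc/(pc) = 1240 MeV·fm / 2.141 MeV = 579 fm.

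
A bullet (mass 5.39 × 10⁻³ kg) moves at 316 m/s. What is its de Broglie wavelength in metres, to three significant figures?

λ = 3.89 × 10⁻³⁴ m

p = mv = 5.39 × 10⁻³ × 316 = 1.703 kg·m/s.
λ = h/p = 6.626 × 10⁻³⁴ / 1.703 = 3.89 × 10⁻³⁴ m.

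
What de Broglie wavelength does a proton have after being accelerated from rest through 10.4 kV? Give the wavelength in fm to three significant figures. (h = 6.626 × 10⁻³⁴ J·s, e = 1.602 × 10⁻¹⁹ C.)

KE = eV = 1.602 × 10⁻¹⁹ × 1.040 × 10⁴ = 1.666 × 10⁻¹⁵ J.
p = √(2mKE) = √(2 × 1.673 × 10⁻²⁷ × 1.666 × 10⁻¹⁵) = 2.361 × 10⁻²¹ kg·m/s.
λ = h/p = 6.626 × 10⁻³⁴ / 2.361 × 10⁻²¹ = 2.81 × 10⁻¹³ m = 281 fm.

λ = 281 fm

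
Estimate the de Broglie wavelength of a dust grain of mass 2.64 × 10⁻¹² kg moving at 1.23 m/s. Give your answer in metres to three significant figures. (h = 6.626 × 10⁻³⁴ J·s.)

p = mv = 2.64 × 10⁻¹² × 1.23 = 3.247 × 10⁻¹² kg·m/s.
λ = h/p = 6.626 × 10⁻³⁴ / 3.247 × 10⁻¹² = 2.04 × 10⁻²² m.

λ = 2.04 × 10⁻²² m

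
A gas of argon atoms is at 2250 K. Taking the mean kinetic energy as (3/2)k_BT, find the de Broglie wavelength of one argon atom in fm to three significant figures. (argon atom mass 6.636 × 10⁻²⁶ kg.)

KE = (3/2)k_BT = 1.5 × 1.381 × 10⁻²³ × 2250 = 4.661 × 10⁻²⁰ J.
p = √(2mKE) = √(2 × 6.636 × 10⁻²⁶ × 4.661 × 10⁻²⁰) = 7.865 × 10⁻²³ kg·m/s.
λ = h/p = 8.42 × 10⁻¹² m = 8420 fm.

λ = 8420 fm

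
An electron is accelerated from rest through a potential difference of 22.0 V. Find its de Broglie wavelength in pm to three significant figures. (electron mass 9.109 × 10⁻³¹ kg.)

λ = 261 pm

KE = eV = 1.602 × 10⁻¹⁹ × 22.00 = 3.524 × 10⁻¹⁸ J.
p = √(2mKE) = √(2 × 9.109 × 10⁻³¹ × 3.524 × 10⁻¹⁸) = 2.534 × 10⁻²⁴ kg·m/s.
λ = h/p = 6.626 × 10⁻³⁴ / 2.534 × 10⁻²⁴ = 2.61 × 10⁻¹⁰ m = 261 pm.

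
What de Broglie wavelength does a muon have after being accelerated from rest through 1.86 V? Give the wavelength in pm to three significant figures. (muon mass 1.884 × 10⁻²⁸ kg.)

KE = eV = 1.602 × 10⁻¹⁹ × 1.860 = 2.980 × 10⁻¹⁹ J.
p = √(2mKE) = √(2 × 1.884 × 10⁻²⁸ × 2.980 × 10⁻¹⁹) = 1.060 × 10⁻²³ kg·m/s.
λ = h/p = 6.626 × 10⁻³⁴ / 1.060 × 10⁻²³ = 6.25 × 10⁻¹¹ m = 62.5 pm.

λ = 62.5 pm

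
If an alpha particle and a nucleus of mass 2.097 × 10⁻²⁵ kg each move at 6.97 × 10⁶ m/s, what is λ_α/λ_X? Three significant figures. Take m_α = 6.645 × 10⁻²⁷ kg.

At fixed v, p = mv so λ = h/(mv) ∝ 1/m.
λ_α/λ_X = m_X/m_α = 2.097 × 10⁻²⁵/6.645 × 10⁻²⁷ = 31.6.

λ_α/λ_X = 31.6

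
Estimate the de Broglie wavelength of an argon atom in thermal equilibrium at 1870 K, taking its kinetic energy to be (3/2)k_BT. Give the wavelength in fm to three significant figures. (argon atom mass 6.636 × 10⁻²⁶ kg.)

KE = (3/2)k_BT = 1.5 × 1.381 × 10⁻²³ × 1870 = 3.874 × 10⁻²⁰ J.
p = √(2mKE) = √(2 × 6.636 × 10⁻²⁶ × 3.874 × 10⁻²⁰) = 7.170 × 10⁻²³ kg·m/s.
λ = h/p = 9.24 × 10⁻¹² m = 9240 fm.

λ = 9240 fm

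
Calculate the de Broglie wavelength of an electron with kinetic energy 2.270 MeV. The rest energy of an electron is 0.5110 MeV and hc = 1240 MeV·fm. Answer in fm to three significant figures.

Total energy E = KE + m₀c² = 2.270 + 0.5110 = 2.7810 MeV.
(pc)² = E² − (m₀c²)² = (2.7810)² − (0.5110)² = 7.473 MeV², so pc = 2.734 MeV.
λ = hc/(pc) = 1240 MeV·fm / 2.734 MeV = 454 fm.

λ = 454 fm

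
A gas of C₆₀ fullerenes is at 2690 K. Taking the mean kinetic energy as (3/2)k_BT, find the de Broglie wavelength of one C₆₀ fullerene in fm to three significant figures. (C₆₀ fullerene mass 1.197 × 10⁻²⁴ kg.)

KE = (3/2)k_BT = 1.5 × 1.381 × 10⁻²³ × 2690 = 5.572 × 10⁻²⁰ J.
p = √(2mKE) = √(2 × 1.197 × 10⁻²⁴ × 5.572 × 10⁻²⁰) = 3.652 × 10⁻²² kg·m/s.
λ = h/p = 1.81 × 10⁻¹² m = 1810 fm.

λ = 1810 fm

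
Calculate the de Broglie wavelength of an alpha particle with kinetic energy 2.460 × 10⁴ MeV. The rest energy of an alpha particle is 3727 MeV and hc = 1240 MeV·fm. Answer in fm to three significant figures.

λ = 0.0442 fm

Total energy E = KE + m₀c² = 2.460 × 10⁴ + 3727 = 28327 MeV.
(pc)² = E² − (m₀c²)² = (28327)² − (3727)² = 7.885 × 10⁸ MeV², so pc = 2.808 × 10⁴ MeV.
λ = hc/(pc) = 1240 MeV·fm / 2.808 × 10⁴ MeV = 0.0442 fm.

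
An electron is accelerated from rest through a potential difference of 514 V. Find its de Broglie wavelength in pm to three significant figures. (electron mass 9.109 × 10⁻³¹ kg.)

λ = 54.1 pm

KE = eV = 1.602 × 10⁻¹⁹ × 514.0 = 8.234 × 10⁻¹⁷ J.
p = √(2mKE) = √(2 × 9.109 × 10⁻³¹ × 8.234 × 10⁻¹⁷) = 1.225 × 10⁻²³ kg·m/s.
λ = h/p = 6.626 × 10⁻³⁴ / 1.225 × 10⁻²³ = 5.41 × 10⁻¹¹ m = 54.1 pm.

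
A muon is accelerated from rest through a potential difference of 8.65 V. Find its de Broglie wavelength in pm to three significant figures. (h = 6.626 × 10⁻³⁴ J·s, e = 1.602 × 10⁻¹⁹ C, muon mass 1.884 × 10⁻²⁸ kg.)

λ = 29.0 pm

KE = eV = 1.602 × 10⁻¹⁹ × 8.650 = 1.386 × 10⁻¹⁸ J.
p = √(2mKE) = √(2 × 1.884 × 10⁻²⁸ × 1.386 × 10⁻¹⁸) = 2.285 × 10⁻²³ kg·m/s.
λ = h/p = 6.626 × 10⁻³⁴ / 2.285 × 10⁻²³ = 2.90 × 10⁻¹¹ m = 29.0 pm.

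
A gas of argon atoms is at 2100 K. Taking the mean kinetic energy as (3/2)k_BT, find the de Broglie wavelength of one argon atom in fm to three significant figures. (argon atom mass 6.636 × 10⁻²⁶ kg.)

λ = 8720 fm

KE = (3/2)k_BT = 1.5 × 1.381 × 10⁻²³ × 2100 = 4.350 × 10⁻²⁰ J.
p = √(2mKE) = √(2 × 6.636 × 10⁻²⁶ × 4.350 × 10⁻²⁰) = 7.598 × 10⁻²³ kg·m/s.
λ = h/p = 8.72 × 10⁻¹² m = 8720 fm.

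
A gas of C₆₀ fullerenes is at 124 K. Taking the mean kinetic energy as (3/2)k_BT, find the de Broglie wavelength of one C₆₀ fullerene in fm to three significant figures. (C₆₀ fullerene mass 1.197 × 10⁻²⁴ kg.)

λ = 8450 fm

KE = (3/2)k_BT = 1.5 × 1.381 × 10⁻²³ × 124 = 2.569 × 10⁻²¹ J.
p = √(2mKE) = √(2 × 1.197 × 10⁻²⁴ × 2.569 × 10⁻²¹) = 7.842 × 10⁻²³ kg·m/s.
λ = h/p = 8.45 × 10⁻¹² m = 8450 fm.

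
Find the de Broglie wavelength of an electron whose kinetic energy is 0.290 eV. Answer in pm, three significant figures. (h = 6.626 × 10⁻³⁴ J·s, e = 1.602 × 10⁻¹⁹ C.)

KE = 0.290 eV = 4.646 × 10⁻²⁰ J.
p = √(2mKE) = √(2 × 9.109 × 10⁻³¹ × 4.646 × 10⁻²⁰) = 2.909 × 10⁻²⁵ kg·m/s.
λ = h/p = 6.626 × 10⁻³⁴ / 2.909 × 10⁻²⁵ = 2.28 × 10⁻⁹ m = 2280 pm.

λ = 2280 pm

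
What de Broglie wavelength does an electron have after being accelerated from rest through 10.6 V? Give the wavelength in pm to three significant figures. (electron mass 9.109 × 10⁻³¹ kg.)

λ = 377 pm

KE = eV = 1.602 × 10⁻¹⁹ × 10.60 = 1.698 × 10⁻¹⁸ J.
p = √(2mKE) = √(2 × 9.109 × 10⁻³¹ × 1.698 × 10⁻¹⁸) = 1.759 × 10⁻²⁴ kg·m/s.
λ = h/p = 6.626 × 10⁻³⁴ / 1.759 × 10⁻²⁴ = 3.77 × 10⁻¹⁰ m = 377 pm.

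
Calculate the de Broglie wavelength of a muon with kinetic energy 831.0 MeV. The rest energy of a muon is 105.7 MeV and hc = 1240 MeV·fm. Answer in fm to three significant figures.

λ = 1.33 fm

Total energy E = KE + m₀c² = 831.0 + 105.7 = 936.7 MeV.
(pc)² = E² − (m₀c²)² = (936.7)² − (105.7)² = 8.662 × 10⁵ MeV², so pc = 930.7 MeV.
λ = hc/(pc) = 1240 MeV·fm / 930.7 MeV = 1.33 fm.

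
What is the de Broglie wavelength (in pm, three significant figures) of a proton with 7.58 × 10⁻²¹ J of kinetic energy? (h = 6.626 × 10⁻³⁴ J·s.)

λ = 132 pm

p = √(2mKE) = √(2 × 1.673 × 10⁻²⁷ × 7.580 × 10⁻²¹) = 5.036 × 10⁻²⁴ kg·m/s.
λ = h/p = 6.626 × 10⁻³⁴ / 5.036 × 10⁻²⁴ = 1.32 × 10⁻¹⁰ m = 132 pm.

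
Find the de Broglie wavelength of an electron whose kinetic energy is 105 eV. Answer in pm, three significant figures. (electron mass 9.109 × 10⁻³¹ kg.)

λ = 120 pm

KE = 105 eV = 1.682 × 10⁻¹⁷ J.
p = √(2mKE) = √(2 × 9.109 × 10⁻³¹ × 1.682 × 10⁻¹⁷) = 5.536 × 10⁻²⁴ kg·m/s.
λ = h/p = 6.626 × 10⁻³⁴ / 5.536 × 10⁻²⁴ = 1.20 × 10⁻¹⁰ m = 120 pm.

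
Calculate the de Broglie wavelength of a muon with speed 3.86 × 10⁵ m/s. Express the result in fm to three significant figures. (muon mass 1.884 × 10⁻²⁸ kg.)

p = mv = 1.884 × 10⁻²⁸ × 3.86 × 10⁵ = 7.272 × 10⁻²³ kg·m/s.
λ = h/p = 6.626 × 10⁻³⁴ / 7.272 × 10⁻²³ = 9.11 × 10⁻¹² m = 9110 fm.

λ = 9110 fm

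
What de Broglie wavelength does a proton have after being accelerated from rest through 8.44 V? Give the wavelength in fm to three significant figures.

KE = eV = 1.602 × 10⁻¹⁹ × 8.440 = 1.352 × 10⁻¹⁸ J.
p = √(2mKE) = √(2 × 1.673 × 10⁻²⁷ × 1.352 × 10⁻¹⁸) = 6.726 × 10⁻²³ kg·m/s.
λ = h/p = 6.626 × 10⁻³⁴ / 6.726 × 10⁻²³ = 9.85 × 10⁻¹² m = 9850 fm.

λ = 9850 fm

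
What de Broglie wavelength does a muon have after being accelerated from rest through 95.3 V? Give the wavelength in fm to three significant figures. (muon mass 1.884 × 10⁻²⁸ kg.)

λ = 8740 fm

KE = eV = 1.602 × 10⁻¹⁹ × 95.30 = 1.527 × 10⁻¹⁷ J.
p = √(2mKE) = √(2 × 1.884 × 10⁻²⁸ × 1.527 × 10⁻¹⁷) = 7.585 × 10⁻²³ kg·m/s.
λ = h/p = 6.626 × 10⁻³⁴ / 7.585 × 10⁻²³ = 8.74 × 10⁻¹² m = 8740 fm.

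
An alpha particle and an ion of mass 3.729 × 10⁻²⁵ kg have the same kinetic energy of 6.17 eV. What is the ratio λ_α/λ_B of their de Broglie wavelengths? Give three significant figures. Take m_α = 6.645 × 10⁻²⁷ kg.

At fixed KE, p = √(2mKE) so λ = h/p ∝ 1/√m.
λ_α/λ_B = √(m_B/m_α) = √(3.729 × 10⁻²⁵/6.645 × 10⁻²⁷) = √(56.12) = 7.49.

λ_α/λ_B = 7.49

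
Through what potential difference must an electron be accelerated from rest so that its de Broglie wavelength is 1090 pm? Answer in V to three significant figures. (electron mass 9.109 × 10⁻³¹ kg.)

p = h/λ = 6.626 × 10⁻³⁴ / 1.090 × 10⁻⁹ = 6.079 × 10⁻²⁵ kg·m/s.
KE = p²/(2m) = 2.028 × 10⁻¹⁹ J.
V = KE/e = 2.028 × 10⁻¹⁹ / (1.602 × 10⁻¹⁹) = 1.27 V.

V = 1.27 V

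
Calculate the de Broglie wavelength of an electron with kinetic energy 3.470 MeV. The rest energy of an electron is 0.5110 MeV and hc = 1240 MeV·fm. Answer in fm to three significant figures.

Total energy E = KE + m₀c² = 3.470 + 0.5110 = 3.9810 MeV.
(pc)² = E² − (m₀c²)² = (3.9810)² − (0.5110)² = 15.59 MeV², so pc = 3.948 MeV.
λ = hc/(pc) = 1240 MeV·fm / 3.948 MeV = 314 fm.

λ = 314 fm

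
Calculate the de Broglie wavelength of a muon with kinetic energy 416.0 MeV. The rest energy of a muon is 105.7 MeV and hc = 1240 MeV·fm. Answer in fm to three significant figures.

λ = 2.43 fm

Total energy E = KE + m₀c² = 416.0 + 105.7 = 521.7 MeV.
(pc)² = E² − (m₀c²)² = (521.7)² − (105.7)² = 2.610 × 10⁵ MeV², so pc = 510.9 MeV.
λ = hc/(pc) = 1240 MeV·fm / 510.9 MeV = 2.43 fm.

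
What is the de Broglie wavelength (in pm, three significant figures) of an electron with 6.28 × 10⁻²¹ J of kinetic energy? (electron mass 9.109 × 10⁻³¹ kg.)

λ = 6190 pm

p = √(2mKE) = √(2 × 9.109 × 10⁻³¹ × 6.280 × 10⁻²¹) = 1.070 × 10⁻²⁵ kg·m/s.
λ = h/p = 6.626 × 10⁻³⁴ / 1.070 × 10⁻²⁵ = 6.19 × 10⁻⁹ m = 6190 pm.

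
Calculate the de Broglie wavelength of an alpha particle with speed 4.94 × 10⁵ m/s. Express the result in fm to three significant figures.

λ = 202 fm

p = mv = 6.645 × 10⁻²⁷ × 4.94 × 10⁵ = 3.283 × 10⁻²¹ kg·m/s.
λ = h/p = 6.626 × 10⁻³⁴ / 3.283 × 10⁻²¹ = 2.02 × 10⁻¹³ m = 202 fm.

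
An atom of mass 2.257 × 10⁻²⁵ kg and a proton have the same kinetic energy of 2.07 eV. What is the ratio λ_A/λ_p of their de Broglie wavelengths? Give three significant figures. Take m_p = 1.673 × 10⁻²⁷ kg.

At fixed KE, p = √(2mKE) so λ = h/p ∝ 1/√m.
λ_A/λ_p = √(m_p/m_A) = √(1.673 × 10⁻²⁷/2.257 × 10⁻²⁵) = √(7.412 × 10⁻³) = 0.0861.

λ_A/λ_p = 0.0861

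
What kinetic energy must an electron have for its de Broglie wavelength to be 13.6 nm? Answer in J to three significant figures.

KE = 1.30 × 10⁻²¹ J

p = h/λ = 6.626 × 10⁻³⁴ / 1.360 × 10⁻⁸ = 4.872 × 10⁻²⁶ kg·m/s.
KE = p²/(2m) = (4.872 × 10⁻²⁶)² / (2 × 9.109 × 10⁻³¹) = 1.303 × 10⁻²¹ J = 1.30 × 10⁻²¹ J.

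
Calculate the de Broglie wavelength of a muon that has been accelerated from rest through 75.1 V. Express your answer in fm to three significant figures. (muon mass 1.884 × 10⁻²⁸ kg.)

λ = 9840 fm

KE = eV = 1.602 × 10⁻¹⁹ × 75.10 = 1.203 × 10⁻¹⁷ J.
p = √(2mKE) = √(2 × 1.884 × 10⁻²⁸ × 1.203 × 10⁻¹⁷) = 6.733 × 10⁻²³ kg·m/s.
λ = h/p = 6.626 × 10⁻³⁴ / 6.733 × 10⁻²³ = 9.84 × 10⁻¹² m = 9840 fm.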